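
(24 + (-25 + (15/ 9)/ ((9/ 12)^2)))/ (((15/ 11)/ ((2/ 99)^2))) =212/ 360855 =0.00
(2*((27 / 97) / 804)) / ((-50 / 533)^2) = 0.08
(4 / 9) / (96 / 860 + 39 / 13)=860 / 6021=0.14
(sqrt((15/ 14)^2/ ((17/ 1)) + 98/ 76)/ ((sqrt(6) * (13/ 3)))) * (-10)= -5 * sqrt(166491642)/ 58786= -1.10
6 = 6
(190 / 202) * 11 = 1045 / 101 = 10.35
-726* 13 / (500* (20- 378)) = 0.05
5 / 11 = 0.45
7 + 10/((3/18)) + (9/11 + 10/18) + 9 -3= 7363/99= 74.37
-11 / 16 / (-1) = 11 / 16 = 0.69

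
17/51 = 1/3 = 0.33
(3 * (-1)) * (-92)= 276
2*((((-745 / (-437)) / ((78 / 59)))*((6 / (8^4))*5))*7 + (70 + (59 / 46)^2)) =38379521503 / 267597824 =143.42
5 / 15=1 / 3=0.33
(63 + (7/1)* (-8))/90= 7/90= 0.08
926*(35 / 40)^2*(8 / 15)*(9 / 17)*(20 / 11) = 68061 / 187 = 363.96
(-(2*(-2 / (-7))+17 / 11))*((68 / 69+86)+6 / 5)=-4959112 / 26565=-186.68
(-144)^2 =20736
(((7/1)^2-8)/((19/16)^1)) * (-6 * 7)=-1450.11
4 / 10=2 / 5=0.40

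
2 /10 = 1 /5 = 0.20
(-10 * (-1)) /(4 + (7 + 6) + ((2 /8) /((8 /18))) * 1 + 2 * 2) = 32 /69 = 0.46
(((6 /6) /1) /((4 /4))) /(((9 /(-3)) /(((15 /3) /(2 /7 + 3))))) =-35 /69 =-0.51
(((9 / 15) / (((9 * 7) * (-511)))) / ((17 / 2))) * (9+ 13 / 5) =-116 / 4560675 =-0.00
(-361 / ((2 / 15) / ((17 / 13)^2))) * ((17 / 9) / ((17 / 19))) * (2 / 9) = -9911255 / 4563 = -2172.09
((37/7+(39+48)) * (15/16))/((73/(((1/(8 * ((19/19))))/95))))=51/32704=0.00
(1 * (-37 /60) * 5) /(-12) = 37 /144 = 0.26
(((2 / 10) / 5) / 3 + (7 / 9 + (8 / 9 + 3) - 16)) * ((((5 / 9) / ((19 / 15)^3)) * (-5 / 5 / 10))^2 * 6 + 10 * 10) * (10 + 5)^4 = -5392405416830625 / 94091762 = -57310069.47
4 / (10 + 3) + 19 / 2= 255 / 26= 9.81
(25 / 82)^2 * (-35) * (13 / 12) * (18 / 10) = -170625 / 26896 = -6.34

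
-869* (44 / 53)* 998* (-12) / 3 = 152638112 / 53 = 2879964.38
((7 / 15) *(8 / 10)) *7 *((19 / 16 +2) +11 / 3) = 16121 / 900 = 17.91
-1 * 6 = -6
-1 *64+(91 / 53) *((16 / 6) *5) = -6536 / 159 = -41.11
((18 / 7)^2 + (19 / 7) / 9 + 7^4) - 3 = 1060567 / 441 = 2404.91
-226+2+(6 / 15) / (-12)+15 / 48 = -53693 / 240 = -223.72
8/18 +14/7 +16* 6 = 886/9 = 98.44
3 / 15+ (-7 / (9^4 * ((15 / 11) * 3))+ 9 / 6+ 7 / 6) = 846292 / 295245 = 2.87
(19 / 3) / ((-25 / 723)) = -4579 / 25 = -183.16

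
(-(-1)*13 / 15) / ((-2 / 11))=-4.77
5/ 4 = 1.25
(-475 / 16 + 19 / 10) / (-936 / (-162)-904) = 20007 / 646720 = 0.03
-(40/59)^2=-1600/3481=-0.46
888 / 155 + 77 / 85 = 17483 / 2635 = 6.63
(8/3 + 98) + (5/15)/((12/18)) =607/6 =101.17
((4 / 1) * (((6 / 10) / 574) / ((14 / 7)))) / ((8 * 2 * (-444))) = -1 / 3398080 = -0.00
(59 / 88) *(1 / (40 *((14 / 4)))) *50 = 0.24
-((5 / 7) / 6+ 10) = -425 / 42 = -10.12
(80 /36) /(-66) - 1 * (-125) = 37115 /297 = 124.97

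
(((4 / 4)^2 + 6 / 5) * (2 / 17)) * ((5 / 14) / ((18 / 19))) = 209 / 2142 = 0.10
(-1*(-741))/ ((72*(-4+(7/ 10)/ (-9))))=-3705/ 1468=-2.52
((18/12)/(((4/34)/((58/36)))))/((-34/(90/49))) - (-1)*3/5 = -0.51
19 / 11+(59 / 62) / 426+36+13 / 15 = 18689039 / 484220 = 38.60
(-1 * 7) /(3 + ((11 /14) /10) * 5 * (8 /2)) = -49 /32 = -1.53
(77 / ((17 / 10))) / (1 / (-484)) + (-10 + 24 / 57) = -7084014 / 323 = -21931.93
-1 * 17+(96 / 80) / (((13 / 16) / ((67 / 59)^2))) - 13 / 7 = -16.95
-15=-15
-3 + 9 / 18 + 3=1 / 2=0.50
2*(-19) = -38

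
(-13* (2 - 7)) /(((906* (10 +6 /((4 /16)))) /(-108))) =-585 /2567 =-0.23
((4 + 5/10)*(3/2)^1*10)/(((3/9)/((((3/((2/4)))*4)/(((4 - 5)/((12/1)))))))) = -58320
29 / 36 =0.81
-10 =-10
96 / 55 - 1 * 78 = -76.25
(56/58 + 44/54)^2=1943236/613089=3.17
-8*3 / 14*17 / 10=-102 / 35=-2.91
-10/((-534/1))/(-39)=-5/10413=-0.00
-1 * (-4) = 4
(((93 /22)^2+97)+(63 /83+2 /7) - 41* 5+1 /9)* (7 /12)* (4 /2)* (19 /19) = -225179371 /2169288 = -103.80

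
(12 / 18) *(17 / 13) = 34 / 39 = 0.87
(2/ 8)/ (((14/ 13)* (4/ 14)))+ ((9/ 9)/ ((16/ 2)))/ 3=41/ 48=0.85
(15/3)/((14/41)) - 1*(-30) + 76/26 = 8657/182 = 47.57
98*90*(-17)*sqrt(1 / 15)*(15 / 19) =-149940*sqrt(15) / 19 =-30563.95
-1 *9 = -9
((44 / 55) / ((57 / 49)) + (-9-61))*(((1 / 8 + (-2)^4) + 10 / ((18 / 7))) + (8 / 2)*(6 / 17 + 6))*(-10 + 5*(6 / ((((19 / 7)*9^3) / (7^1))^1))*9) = 7494569992 / 263169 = 28478.16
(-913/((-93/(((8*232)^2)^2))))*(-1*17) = -184175385028591616/93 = -1980380484178404.47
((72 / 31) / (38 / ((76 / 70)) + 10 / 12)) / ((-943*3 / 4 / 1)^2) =768 / 5926844585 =0.00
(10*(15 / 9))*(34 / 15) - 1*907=-7823 / 9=-869.22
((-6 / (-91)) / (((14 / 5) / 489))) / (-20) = -1467 / 2548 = -0.58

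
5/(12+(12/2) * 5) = 5/42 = 0.12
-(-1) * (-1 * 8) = -8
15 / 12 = 5 / 4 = 1.25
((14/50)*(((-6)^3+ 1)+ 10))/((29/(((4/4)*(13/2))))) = -3731/290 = -12.87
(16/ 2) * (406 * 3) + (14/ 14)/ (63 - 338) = 2679599/ 275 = 9744.00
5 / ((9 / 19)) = 95 / 9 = 10.56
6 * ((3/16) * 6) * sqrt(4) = 27/2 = 13.50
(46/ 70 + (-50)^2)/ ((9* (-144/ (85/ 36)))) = -1487891/ 326592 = -4.56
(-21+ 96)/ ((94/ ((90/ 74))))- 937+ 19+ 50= -3015529/ 3478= -867.03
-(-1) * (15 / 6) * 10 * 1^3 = 25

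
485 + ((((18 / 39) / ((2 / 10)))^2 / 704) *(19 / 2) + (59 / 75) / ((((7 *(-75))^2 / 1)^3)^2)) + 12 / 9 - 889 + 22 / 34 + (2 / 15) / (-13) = -13366936086665664009735089242458343446192911 / 33254559065201570824098587036132812500000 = -401.96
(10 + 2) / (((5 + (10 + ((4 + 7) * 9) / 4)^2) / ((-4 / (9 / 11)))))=-2816 / 58203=-0.05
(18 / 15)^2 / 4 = 9 / 25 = 0.36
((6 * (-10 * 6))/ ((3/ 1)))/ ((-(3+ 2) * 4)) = 6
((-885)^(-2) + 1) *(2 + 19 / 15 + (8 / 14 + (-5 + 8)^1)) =562356268 / 82238625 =6.84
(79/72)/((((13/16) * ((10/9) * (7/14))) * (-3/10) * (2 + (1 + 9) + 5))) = -316/663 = -0.48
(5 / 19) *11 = 55 / 19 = 2.89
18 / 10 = 9 / 5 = 1.80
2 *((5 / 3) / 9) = 10 / 27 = 0.37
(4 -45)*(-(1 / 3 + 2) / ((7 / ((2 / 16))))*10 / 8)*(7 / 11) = 1435 / 1056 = 1.36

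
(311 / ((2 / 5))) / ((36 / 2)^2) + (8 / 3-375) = -239717 / 648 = -369.93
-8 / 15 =-0.53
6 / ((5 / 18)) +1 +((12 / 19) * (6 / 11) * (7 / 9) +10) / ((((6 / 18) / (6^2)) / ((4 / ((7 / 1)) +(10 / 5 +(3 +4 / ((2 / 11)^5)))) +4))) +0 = 22335079.40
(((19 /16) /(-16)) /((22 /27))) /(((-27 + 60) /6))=-513 /30976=-0.02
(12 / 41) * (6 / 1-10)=-48 / 41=-1.17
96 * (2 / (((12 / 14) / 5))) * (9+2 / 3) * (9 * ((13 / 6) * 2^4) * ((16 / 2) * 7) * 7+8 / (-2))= 3972304000 / 3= 1324101333.33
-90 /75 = -1.20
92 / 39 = 2.36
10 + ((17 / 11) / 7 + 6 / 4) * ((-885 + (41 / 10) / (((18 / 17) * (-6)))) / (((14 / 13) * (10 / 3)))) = -643503233 / 1552320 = -414.54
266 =266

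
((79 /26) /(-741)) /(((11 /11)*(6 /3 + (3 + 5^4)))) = -79 /12137580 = -0.00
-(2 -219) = 217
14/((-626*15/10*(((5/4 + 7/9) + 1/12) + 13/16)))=-672/131773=-0.01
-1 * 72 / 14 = -36 / 7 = -5.14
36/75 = 12/25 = 0.48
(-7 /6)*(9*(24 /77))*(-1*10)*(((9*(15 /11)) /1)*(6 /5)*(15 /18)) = 48600 /121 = 401.65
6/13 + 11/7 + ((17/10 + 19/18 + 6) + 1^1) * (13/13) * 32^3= 1309057157/4095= 319672.08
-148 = -148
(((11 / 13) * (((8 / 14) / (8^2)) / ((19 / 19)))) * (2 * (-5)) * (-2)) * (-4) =-55 / 91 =-0.60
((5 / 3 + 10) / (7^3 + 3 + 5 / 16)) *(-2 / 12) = -280 / 49869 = -0.01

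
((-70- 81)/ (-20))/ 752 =151/ 15040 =0.01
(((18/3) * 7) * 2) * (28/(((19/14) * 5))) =32928/95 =346.61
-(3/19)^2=-9/361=-0.02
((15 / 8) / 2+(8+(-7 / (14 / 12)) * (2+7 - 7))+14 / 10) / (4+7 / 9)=-1197 / 3440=-0.35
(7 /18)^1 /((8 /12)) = 7 /12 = 0.58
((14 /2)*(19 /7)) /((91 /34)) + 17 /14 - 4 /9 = 7.87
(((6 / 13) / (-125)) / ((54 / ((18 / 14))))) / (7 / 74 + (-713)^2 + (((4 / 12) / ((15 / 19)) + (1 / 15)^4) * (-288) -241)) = -3330 / 19242650791637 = -0.00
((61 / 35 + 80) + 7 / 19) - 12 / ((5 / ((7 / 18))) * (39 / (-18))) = 713576 / 8645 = 82.54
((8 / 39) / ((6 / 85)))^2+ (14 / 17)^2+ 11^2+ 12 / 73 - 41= 25785895504 / 288796833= 89.29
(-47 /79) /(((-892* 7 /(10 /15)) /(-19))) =-893 /739914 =-0.00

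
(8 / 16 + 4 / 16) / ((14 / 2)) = 3 / 28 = 0.11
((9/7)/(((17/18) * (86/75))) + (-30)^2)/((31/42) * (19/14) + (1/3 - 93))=-387355500/39400169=-9.83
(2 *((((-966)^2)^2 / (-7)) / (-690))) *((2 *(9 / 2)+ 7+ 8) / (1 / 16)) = 692297238528 / 5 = 138459447705.60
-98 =-98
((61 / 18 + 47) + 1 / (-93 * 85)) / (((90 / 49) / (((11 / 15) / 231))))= 16729573 / 192091500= 0.09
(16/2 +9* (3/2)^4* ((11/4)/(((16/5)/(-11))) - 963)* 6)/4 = -136108223/2048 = -66459.09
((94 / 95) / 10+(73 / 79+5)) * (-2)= -452026 / 37525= -12.05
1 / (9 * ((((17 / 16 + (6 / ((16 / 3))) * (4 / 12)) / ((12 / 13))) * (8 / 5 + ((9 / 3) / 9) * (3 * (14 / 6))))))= 320 / 17641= 0.02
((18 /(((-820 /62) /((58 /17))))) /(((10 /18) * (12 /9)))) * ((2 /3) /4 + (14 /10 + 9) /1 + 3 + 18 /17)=-543156921 /5924500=-91.68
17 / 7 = 2.43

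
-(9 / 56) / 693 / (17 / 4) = -1 / 18326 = -0.00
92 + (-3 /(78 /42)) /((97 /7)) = 115865 /1261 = 91.88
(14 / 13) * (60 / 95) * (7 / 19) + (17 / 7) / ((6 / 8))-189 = -18282697 / 98553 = -185.51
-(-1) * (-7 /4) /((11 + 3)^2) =-1 /112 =-0.01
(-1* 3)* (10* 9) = -270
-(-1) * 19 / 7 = 19 / 7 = 2.71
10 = 10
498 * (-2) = -996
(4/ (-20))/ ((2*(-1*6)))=1/ 60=0.02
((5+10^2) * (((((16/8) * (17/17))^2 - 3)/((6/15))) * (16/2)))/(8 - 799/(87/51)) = -60900/13351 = -4.56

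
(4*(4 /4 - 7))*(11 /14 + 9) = -1644 /7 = -234.86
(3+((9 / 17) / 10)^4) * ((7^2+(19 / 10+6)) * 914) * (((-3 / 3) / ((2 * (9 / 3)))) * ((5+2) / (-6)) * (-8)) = -1520279114355197 / 6264075000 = -242698.10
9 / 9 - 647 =-646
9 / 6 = 3 / 2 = 1.50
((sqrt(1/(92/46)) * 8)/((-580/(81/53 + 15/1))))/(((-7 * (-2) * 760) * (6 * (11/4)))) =-73 * sqrt(2)/112431550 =-0.00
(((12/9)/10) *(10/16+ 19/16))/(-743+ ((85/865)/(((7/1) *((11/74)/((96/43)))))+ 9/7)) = -16611287/50968248000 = -0.00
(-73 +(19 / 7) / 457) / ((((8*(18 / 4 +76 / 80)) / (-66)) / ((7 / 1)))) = 38528820 / 49813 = 773.47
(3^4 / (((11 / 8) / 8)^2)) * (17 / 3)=1880064 / 121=15537.72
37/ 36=1.03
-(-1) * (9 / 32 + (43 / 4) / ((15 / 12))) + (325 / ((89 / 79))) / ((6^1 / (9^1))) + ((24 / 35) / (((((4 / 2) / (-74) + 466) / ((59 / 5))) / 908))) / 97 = 122739889034061 / 277837565600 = 441.77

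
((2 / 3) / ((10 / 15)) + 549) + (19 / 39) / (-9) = 193031 / 351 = 549.95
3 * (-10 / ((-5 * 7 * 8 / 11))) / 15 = 11 / 140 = 0.08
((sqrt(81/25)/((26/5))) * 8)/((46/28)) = 504/299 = 1.69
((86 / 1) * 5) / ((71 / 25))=10750 / 71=151.41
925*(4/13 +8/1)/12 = 8325/13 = 640.38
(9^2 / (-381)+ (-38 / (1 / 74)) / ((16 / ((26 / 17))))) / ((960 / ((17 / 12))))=-1161571 / 2926080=-0.40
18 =18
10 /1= 10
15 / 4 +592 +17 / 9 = 21515 / 36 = 597.64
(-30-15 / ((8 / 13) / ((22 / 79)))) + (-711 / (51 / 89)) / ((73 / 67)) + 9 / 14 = -3225288645 / 2745092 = -1174.93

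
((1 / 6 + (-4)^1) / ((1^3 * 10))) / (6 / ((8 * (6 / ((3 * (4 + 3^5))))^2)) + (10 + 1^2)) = -92 / 2748045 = -0.00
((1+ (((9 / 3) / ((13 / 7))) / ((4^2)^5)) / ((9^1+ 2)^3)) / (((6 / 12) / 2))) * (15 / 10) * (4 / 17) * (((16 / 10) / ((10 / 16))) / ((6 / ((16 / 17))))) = 18143510549 / 32003628800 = 0.57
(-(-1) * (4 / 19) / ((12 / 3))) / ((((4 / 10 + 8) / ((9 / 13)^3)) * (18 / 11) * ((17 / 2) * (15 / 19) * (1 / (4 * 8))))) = 1584 / 261443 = 0.01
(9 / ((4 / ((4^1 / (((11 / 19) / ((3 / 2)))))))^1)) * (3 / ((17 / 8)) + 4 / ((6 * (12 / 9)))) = 33345 / 748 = 44.58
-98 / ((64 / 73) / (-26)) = 46501 / 16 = 2906.31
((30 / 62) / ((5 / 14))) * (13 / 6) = 91 / 31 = 2.94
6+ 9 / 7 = 51 / 7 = 7.29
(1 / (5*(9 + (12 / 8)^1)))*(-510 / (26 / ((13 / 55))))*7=-34 / 55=-0.62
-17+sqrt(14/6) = -17+sqrt(21)/3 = -15.47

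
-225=-225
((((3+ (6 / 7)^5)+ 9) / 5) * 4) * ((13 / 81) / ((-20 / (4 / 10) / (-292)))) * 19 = 2014279072 / 11344725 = 177.55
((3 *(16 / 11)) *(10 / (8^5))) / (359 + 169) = 5 / 1982464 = 0.00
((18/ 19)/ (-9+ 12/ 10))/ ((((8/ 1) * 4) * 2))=-15/ 7904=-0.00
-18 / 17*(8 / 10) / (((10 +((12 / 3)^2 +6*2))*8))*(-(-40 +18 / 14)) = -2439 / 22610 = -0.11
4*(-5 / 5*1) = -4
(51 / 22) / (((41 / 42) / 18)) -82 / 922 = 8868667 / 207911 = 42.66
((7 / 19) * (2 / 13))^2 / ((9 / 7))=1372 / 549081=0.00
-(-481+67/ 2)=895/ 2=447.50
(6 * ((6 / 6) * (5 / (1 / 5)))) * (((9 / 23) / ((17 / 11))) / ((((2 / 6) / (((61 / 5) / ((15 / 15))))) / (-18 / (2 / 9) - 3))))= -45654840 / 391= -116764.30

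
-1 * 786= -786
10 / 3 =3.33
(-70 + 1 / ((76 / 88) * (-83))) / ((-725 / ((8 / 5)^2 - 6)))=-9495432 / 28583125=-0.33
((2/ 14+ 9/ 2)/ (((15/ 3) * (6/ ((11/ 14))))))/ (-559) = -11/ 50568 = -0.00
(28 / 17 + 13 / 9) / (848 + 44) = 0.00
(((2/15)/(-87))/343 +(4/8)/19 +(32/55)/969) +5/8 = 436540997/669632040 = 0.65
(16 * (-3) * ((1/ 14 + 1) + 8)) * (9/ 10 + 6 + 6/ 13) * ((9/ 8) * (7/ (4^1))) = -3281553/ 520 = -6310.68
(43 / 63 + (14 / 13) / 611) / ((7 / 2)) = 684862 / 3502863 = 0.20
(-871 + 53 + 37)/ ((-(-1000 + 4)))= -781/ 996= -0.78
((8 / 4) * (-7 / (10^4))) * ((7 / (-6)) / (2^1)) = 0.00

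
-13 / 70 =-0.19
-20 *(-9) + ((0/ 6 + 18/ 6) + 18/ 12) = 369/ 2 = 184.50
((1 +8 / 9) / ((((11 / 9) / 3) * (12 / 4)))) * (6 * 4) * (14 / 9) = 1904 / 33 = 57.70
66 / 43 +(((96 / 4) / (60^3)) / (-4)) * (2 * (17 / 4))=4751269 / 3096000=1.53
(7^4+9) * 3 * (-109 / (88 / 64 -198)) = 6304560 / 1573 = 4007.98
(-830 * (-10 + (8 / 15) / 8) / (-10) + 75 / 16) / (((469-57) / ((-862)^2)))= -36547919467 / 24720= -1478475.71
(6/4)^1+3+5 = 19/2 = 9.50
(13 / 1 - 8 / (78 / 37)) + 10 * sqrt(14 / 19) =10 * sqrt(266) / 19 + 359 / 39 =17.79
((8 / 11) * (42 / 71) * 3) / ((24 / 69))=2898 / 781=3.71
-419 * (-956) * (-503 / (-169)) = 201483692 / 169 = 1192211.20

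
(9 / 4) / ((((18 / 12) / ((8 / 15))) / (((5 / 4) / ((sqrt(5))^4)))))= 1 / 25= 0.04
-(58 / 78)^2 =-841 / 1521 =-0.55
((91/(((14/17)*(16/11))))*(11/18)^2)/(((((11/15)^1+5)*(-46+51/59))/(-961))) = 83390337745/791486208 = 105.36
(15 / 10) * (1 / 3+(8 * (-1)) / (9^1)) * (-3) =5 / 2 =2.50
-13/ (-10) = 13/ 10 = 1.30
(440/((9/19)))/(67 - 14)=8360/477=17.53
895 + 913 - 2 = 1806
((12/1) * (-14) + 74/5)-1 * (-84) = -346/5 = -69.20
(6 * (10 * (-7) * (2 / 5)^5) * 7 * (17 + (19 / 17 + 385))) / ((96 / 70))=-18804632 / 2125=-8849.24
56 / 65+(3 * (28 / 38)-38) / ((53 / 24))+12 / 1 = -218948 / 65455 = -3.35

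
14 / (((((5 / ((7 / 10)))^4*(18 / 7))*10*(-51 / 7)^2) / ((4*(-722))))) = -2081093161 / 182882812500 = -0.01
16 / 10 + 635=3183 / 5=636.60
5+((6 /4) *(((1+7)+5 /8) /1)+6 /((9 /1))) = 893 /48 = 18.60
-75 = -75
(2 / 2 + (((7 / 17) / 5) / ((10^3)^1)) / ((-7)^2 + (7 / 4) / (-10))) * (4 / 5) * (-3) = -2371504 / 988125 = -2.40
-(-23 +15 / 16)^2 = -124609 / 256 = -486.75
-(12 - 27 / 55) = -633 / 55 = -11.51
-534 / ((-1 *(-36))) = -89 / 6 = -14.83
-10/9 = -1.11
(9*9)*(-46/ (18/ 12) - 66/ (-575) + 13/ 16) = -2408.89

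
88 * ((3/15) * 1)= 17.60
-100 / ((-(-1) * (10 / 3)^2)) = -9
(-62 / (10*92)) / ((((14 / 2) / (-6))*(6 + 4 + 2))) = 31 / 6440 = 0.00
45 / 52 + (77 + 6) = 83.87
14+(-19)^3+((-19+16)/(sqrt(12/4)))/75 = -6845 -sqrt(3)/75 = -6845.02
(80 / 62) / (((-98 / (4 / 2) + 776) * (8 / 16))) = 80 / 22537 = 0.00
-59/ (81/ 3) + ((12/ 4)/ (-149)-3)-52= -57.21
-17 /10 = -1.70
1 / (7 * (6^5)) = 1 / 54432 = 0.00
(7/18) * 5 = 35/18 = 1.94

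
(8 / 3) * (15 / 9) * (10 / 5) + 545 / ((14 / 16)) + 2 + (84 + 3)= 720.75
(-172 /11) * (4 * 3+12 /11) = -24768 /121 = -204.69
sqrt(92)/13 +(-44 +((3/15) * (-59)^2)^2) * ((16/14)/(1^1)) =2 * sqrt(23)/13 +96930088/175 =553886.95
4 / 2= 2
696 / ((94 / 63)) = 21924 / 47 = 466.47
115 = 115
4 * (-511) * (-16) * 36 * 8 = 9418752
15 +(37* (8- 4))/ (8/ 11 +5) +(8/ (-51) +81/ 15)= 246782/ 5355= 46.08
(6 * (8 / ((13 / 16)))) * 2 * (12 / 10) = 141.78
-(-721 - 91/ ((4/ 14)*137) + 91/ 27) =5326223/ 7398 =719.95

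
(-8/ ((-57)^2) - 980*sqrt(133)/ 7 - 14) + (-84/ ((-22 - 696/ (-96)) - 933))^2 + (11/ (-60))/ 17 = -140*sqrt(133) - 13079240293009/ 933871831380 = -1628.56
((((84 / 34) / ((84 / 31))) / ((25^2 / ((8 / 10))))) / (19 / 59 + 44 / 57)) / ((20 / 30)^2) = 938277 / 390893750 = 0.00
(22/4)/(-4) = -11/8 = -1.38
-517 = -517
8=8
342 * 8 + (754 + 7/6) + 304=22771/6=3795.17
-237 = -237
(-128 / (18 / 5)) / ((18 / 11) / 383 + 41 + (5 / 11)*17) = -674080 / 923877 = -0.73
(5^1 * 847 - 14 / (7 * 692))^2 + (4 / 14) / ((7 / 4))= 105209393766297 / 5866084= 17935200.68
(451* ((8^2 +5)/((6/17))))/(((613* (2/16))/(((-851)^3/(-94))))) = 217356171176782/28811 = 7544207808.71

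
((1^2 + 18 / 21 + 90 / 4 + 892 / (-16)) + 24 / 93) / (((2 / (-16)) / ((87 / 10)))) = 470235 / 217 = 2166.98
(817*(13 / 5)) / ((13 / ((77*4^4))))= 16104704 / 5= 3220940.80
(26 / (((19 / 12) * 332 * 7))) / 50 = 0.00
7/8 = 0.88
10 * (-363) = -3630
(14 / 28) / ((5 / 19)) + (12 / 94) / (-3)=1.86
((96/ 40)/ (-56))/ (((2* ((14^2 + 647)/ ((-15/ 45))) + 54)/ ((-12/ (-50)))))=1/ 486500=0.00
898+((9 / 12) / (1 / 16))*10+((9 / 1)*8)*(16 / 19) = 20494 / 19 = 1078.63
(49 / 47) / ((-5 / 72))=-3528 / 235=-15.01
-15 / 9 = -5 / 3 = -1.67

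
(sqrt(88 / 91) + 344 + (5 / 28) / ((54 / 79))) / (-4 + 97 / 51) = -8848891 / 53928 - 102 * sqrt(2002) / 9737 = -164.56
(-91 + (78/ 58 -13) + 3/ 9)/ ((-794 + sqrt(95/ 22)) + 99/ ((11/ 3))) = 8902 *sqrt(2090)/ 1125976881 + 150212348/ 1125976881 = 0.13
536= 536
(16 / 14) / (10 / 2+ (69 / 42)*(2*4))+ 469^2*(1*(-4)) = -111740180 / 127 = -879843.94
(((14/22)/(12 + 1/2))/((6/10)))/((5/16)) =224/825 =0.27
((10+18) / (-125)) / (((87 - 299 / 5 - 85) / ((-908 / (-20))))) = 0.18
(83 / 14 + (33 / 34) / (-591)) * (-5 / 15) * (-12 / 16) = 138945 / 93772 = 1.48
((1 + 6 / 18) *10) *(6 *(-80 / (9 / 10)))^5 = -419430400000000000 / 729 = -575350342935528.12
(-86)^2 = 7396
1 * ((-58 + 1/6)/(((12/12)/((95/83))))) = -66.19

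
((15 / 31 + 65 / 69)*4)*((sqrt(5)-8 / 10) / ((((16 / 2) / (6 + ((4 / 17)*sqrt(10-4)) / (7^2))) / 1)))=610*(-4 + 5*sqrt(5))*(2*sqrt(6) + 2499) / 1781787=6.16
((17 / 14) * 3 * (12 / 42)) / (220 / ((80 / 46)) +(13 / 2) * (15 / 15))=51 / 6517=0.01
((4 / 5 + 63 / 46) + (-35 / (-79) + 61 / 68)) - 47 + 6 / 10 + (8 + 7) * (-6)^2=307104407 / 617780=497.11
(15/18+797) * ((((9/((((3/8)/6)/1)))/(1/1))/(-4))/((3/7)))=-67018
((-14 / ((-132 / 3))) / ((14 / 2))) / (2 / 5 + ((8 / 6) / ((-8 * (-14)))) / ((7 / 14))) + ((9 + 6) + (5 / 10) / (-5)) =146921 / 9790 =15.01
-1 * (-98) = 98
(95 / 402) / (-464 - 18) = -95 / 193764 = -0.00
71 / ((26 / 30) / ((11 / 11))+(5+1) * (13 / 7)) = 5.91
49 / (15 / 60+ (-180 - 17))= -196 / 787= -0.25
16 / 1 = 16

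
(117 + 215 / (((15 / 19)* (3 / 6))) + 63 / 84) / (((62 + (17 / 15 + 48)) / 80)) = 794900 / 1667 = 476.84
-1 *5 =-5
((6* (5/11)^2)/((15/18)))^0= 1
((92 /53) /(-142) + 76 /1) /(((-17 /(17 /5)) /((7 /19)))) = -2001594 /357485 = -5.60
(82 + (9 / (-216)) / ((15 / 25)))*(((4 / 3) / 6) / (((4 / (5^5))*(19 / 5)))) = 92171875 / 24624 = 3743.17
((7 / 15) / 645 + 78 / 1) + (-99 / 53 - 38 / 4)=68335267 / 1025550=66.63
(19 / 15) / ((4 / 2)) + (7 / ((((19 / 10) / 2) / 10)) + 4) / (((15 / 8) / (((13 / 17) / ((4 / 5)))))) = 40.24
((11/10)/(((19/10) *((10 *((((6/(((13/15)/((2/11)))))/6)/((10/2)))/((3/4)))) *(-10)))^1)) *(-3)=4719/15200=0.31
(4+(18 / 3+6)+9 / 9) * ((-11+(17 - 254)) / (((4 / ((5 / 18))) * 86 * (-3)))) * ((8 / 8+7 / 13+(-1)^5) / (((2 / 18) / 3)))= 18445 / 1118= 16.50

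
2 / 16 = 1 / 8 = 0.12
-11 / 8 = -1.38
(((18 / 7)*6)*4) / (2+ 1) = 144 / 7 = 20.57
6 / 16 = 3 / 8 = 0.38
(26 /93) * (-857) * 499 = -11118718 /93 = -119556.11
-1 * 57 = -57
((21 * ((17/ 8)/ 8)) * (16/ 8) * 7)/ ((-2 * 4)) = -2499/ 256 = -9.76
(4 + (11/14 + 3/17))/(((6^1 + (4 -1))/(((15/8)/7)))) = 5905/39984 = 0.15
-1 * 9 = -9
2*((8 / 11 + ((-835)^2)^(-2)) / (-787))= -7777963210022 / 4208364219310625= -0.00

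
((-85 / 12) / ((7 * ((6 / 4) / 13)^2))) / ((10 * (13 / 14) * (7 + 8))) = -221 / 405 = -0.55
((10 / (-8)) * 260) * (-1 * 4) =1300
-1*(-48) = 48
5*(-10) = -50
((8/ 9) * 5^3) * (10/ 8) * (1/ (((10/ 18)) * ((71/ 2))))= 500/ 71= 7.04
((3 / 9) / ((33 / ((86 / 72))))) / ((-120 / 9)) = -43 / 47520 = -0.00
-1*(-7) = 7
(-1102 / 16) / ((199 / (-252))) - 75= 4863 / 398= 12.22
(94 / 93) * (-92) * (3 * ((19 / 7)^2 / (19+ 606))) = -3121928 / 949375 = -3.29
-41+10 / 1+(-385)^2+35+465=148694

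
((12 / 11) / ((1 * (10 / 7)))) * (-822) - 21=-35679 / 55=-648.71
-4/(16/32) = -8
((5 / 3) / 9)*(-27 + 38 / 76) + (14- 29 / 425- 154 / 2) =-1560041 / 22950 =-67.98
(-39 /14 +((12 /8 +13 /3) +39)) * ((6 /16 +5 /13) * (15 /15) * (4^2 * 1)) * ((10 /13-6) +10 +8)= 23159324 /3549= 6525.59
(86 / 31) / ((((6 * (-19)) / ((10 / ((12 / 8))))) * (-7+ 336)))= -860 / 1744029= -0.00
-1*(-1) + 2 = 3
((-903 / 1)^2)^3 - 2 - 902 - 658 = 542158788145461367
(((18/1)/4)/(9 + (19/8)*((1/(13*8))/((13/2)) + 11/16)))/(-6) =-5408/76695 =-0.07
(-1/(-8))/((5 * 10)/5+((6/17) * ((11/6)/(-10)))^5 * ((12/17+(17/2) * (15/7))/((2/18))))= 4224074575000/337919439086123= 0.01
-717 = -717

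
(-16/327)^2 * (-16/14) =-2048/748503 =-0.00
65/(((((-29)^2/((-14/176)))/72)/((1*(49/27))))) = -22295/27753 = -0.80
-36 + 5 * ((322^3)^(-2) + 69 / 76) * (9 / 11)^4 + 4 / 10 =-52038635792740227792373 / 1550349366361518726080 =-33.57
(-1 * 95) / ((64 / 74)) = -3515 / 32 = -109.84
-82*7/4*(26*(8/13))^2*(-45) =1653120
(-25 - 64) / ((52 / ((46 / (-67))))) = 1.18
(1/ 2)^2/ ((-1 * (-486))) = 1/ 1944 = 0.00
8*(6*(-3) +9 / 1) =-72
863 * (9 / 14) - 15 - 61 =6703 / 14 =478.79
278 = 278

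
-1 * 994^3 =-982107784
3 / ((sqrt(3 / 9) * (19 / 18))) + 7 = 11.92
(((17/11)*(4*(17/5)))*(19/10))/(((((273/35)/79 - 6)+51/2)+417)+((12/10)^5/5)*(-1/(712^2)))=2147526668125/23478605105802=0.09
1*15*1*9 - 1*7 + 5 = 133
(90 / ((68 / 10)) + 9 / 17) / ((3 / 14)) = 1092 / 17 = 64.24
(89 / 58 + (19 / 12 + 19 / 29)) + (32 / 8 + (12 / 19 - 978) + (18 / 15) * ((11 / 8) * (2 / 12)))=-969.32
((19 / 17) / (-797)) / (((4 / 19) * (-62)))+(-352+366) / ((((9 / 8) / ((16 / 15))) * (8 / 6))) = 1505364341 / 151206840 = 9.96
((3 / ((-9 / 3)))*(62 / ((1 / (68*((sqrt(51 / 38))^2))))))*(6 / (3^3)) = -71672 / 57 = -1257.40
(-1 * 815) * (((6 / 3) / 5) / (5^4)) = -326 / 625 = -0.52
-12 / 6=-2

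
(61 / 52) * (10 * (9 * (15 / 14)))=41175 / 364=113.12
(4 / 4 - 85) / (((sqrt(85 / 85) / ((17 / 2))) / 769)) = -549066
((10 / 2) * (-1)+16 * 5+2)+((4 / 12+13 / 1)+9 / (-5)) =1328 / 15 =88.53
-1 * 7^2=-49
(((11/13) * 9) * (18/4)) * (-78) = -2673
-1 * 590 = -590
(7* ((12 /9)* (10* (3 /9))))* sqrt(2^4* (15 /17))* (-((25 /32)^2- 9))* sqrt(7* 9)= 300685* sqrt(1785) /1632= 7784.14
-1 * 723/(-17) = 723/17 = 42.53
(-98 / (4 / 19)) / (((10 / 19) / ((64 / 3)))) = -18868.27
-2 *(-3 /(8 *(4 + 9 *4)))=3 /160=0.02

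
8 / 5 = 1.60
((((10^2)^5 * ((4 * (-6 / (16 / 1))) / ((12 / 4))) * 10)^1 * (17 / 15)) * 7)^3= -1685159000000000000000000000000000000 / 27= -62413296296296296296296300000000000.00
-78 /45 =-26 /15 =-1.73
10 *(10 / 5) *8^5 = 655360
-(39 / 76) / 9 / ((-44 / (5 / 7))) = 65 / 70224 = 0.00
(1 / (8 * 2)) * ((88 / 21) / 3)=11 / 126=0.09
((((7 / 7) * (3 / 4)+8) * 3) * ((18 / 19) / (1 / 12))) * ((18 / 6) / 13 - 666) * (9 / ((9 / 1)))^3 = -49073850 / 247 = -198679.55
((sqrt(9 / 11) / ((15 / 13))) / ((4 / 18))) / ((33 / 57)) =2223*sqrt(11) / 1210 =6.09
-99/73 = -1.36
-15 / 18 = -5 / 6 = -0.83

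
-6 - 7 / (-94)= -557 / 94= -5.93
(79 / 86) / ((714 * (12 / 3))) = 79 / 245616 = 0.00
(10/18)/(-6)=-5/54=-0.09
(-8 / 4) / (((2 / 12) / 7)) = -84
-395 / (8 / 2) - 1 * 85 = -735 / 4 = -183.75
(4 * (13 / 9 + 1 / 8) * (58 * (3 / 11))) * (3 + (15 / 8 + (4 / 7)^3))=45514253 / 90552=502.63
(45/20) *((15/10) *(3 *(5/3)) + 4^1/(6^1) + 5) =237/8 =29.62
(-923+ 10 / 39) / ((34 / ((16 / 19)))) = -287896 / 12597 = -22.85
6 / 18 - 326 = -977 / 3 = -325.67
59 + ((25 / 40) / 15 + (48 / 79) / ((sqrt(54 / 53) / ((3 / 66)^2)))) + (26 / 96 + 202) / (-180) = 2 * sqrt(318) / 28677 + 500411 / 8640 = 57.92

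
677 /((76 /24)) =4062 /19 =213.79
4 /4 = 1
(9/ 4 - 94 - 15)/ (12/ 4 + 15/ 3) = -427/ 32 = -13.34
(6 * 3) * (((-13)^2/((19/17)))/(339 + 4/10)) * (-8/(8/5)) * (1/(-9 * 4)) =71825/64486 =1.11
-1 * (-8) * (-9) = -72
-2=-2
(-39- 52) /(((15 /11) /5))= -1001 /3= -333.67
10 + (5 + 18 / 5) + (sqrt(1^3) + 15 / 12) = 417 / 20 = 20.85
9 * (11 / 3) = 33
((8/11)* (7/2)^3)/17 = 343/187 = 1.83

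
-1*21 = -21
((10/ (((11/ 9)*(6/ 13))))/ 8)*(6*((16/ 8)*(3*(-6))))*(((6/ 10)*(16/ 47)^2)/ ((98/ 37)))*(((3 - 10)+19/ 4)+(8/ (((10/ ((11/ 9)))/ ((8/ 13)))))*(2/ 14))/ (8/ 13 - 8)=-153450063/ 41672785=-3.68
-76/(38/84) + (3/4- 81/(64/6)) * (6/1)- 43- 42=-4705/16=-294.06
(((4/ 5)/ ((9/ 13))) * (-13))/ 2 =-338/ 45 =-7.51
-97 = -97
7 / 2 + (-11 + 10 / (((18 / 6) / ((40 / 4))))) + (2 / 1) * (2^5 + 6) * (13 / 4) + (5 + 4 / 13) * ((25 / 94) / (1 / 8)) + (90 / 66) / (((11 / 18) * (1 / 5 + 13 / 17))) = 5209479677 / 18187026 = 286.44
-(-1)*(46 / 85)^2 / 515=2116 / 3720875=0.00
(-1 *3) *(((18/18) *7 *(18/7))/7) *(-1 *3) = 162/7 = 23.14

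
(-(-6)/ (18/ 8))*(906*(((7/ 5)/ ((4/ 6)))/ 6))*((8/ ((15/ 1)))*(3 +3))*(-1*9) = -608832/ 25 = -24353.28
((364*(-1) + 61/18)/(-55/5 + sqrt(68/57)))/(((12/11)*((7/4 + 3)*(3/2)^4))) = 1142416*sqrt(969)/283765437 + 6283288/4978341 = 1.39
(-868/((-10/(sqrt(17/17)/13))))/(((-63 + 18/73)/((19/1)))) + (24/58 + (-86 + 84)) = -3.61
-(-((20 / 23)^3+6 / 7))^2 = -16641516004 / 7253758561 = -2.29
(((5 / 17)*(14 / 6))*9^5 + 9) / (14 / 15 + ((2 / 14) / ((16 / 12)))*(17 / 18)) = 578808720 / 14773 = 39180.17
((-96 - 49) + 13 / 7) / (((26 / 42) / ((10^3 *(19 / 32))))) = -3569625 / 26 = -137293.27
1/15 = 0.07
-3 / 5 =-0.60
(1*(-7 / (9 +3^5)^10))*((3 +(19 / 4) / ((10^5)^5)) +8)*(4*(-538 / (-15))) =-487078189300411522633744877 / 45536784203714317516800000000000000000000000000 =-0.00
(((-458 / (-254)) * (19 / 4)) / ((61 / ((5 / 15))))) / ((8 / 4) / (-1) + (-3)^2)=0.01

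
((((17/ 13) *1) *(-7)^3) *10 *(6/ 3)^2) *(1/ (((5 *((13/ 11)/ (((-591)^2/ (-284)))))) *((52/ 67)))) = 1501016585607/ 311974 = 4811351.54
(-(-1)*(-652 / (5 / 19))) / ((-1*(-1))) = -12388 / 5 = -2477.60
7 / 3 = 2.33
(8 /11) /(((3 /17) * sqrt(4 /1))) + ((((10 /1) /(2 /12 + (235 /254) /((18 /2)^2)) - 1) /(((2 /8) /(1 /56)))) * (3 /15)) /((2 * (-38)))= 47100719 /22973280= 2.05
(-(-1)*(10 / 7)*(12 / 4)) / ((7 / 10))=6.12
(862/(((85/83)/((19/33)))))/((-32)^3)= -679687/45957120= -0.01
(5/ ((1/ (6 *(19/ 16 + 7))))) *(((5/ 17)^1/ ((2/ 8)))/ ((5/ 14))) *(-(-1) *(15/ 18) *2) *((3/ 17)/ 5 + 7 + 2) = 3521280/ 289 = 12184.36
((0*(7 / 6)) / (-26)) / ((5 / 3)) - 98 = -98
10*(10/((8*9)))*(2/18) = 25/162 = 0.15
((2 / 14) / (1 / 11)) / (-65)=-11 / 455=-0.02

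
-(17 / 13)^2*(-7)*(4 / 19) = 8092 / 3211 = 2.52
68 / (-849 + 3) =-34 / 423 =-0.08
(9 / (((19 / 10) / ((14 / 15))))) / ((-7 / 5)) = -60 / 19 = -3.16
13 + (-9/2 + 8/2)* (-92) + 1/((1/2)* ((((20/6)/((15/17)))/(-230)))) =-1067/17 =-62.76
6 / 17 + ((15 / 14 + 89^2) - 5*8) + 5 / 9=16885343 / 2142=7882.98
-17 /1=-17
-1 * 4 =-4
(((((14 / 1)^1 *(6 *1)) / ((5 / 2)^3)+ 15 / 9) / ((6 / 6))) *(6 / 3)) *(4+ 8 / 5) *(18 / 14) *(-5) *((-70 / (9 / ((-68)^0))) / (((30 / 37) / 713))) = 3901644376 / 1125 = 3468128.33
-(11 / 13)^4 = -14641 / 28561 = -0.51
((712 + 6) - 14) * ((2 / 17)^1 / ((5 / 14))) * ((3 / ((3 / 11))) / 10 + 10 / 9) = 1961344 / 3825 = 512.77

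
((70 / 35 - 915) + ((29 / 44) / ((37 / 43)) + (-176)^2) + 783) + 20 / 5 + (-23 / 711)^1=35709970973 / 1157508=30850.73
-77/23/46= -77/1058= -0.07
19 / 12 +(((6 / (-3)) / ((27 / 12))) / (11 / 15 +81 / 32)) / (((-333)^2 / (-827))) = 3305732437 / 2085156756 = 1.59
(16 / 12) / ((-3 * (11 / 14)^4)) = -1.17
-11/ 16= -0.69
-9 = -9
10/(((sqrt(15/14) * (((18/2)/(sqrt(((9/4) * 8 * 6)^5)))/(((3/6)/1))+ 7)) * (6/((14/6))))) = -3024 * sqrt(70)/2222131967+ 82301184 * sqrt(210)/2222131967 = 0.54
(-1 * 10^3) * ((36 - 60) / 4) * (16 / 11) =8727.27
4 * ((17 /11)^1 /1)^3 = 19652 /1331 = 14.76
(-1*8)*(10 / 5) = -16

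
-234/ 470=-117/ 235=-0.50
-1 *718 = -718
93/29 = 3.21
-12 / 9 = -4 / 3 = -1.33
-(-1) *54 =54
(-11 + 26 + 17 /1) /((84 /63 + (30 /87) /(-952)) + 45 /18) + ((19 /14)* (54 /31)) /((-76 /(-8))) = 296136402 /34444627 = 8.60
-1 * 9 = -9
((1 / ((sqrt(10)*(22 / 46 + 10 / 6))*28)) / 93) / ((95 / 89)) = 2047*sqrt(10) / 122040800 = 0.00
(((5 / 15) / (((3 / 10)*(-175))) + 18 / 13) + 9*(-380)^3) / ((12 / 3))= -505576888589 / 4095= -123461999.66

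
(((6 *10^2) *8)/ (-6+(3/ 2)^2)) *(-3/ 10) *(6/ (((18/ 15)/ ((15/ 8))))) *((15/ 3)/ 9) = 2000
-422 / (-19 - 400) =422 / 419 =1.01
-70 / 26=-35 / 13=-2.69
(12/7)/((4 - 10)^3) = -1/126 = -0.01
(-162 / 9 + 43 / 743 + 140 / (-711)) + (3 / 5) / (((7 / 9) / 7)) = -33648434 / 2641365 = -12.74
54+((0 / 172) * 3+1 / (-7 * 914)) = 345491 / 6398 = 54.00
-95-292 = -387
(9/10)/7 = 9/70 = 0.13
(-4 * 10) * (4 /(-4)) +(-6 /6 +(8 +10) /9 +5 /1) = 46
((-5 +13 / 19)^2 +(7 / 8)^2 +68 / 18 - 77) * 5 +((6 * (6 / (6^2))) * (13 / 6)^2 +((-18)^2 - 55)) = 4.54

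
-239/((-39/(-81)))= -6453/13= -496.38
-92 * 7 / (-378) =46 / 27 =1.70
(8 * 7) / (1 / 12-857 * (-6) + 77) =96 / 8947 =0.01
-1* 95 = -95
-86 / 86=-1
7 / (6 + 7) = 7 / 13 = 0.54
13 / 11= 1.18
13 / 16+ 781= 12509 / 16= 781.81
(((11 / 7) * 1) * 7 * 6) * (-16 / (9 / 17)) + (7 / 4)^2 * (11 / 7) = -95513 / 48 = -1989.85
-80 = -80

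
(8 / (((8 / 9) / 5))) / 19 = 45 / 19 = 2.37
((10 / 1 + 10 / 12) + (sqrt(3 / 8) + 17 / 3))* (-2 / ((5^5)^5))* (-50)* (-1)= -66 / 11920928955078125- sqrt(6) / 11920928955078125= -0.00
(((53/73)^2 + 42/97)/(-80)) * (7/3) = -3474037/124059120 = -0.03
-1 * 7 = -7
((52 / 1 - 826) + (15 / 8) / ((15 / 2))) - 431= -4819 / 4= -1204.75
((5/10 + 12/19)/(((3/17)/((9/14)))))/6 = 731/1064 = 0.69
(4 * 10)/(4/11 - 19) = -88/41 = -2.15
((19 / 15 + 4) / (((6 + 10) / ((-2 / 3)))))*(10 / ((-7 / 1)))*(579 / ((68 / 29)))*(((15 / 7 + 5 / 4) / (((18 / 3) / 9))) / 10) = 8401097 / 213248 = 39.40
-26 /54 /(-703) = 13 /18981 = 0.00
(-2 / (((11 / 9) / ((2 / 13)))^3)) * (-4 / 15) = 15552 / 14621035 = 0.00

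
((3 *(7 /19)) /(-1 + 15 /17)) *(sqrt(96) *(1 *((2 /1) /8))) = -357 *sqrt(6) /38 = -23.01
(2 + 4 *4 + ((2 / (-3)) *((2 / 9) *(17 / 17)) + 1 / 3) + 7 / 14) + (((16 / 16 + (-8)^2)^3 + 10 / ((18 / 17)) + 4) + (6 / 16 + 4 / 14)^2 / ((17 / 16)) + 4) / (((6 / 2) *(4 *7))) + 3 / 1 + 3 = 922019081 / 279888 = 3294.24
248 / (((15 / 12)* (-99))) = -992 / 495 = -2.00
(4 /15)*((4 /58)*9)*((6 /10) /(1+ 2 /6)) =54 /725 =0.07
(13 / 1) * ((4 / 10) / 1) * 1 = 26 / 5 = 5.20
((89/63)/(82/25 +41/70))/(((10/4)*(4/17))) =7565/12177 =0.62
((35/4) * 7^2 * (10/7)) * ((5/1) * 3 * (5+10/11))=1194375/22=54289.77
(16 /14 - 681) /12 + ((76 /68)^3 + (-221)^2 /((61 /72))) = 1449861784513 /25174212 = 57593.13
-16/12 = -4/3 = -1.33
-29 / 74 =-0.39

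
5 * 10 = 50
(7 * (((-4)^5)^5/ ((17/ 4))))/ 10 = -15762598695796736/ 85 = -185442337597608.66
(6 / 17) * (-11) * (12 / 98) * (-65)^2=-1673100 / 833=-2008.52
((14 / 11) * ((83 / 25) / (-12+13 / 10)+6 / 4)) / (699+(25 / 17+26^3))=151487 / 1828469500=0.00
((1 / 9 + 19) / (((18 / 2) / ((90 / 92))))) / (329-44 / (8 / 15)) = 860 / 102051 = 0.01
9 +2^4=25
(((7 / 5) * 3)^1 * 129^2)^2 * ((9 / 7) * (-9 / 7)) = -201876780249 / 25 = -8075071209.96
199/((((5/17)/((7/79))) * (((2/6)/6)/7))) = 2983806/395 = 7553.94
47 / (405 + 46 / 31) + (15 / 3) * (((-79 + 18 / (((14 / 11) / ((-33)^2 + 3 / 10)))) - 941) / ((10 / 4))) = 12689346202 / 441035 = 28771.74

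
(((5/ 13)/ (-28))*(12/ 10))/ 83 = -3/ 15106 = -0.00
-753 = -753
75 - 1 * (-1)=76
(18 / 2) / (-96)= -3 / 32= -0.09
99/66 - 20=-18.50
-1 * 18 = -18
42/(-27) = -1.56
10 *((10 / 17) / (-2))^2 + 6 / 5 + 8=14544 / 1445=10.07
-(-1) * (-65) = -65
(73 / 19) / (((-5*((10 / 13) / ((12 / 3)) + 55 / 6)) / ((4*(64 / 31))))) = -9984 / 14725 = -0.68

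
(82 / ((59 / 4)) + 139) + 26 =10063 / 59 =170.56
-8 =-8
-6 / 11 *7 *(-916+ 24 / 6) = 38304 / 11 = 3482.18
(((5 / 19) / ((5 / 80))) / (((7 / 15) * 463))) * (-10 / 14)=-6000 / 431053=-0.01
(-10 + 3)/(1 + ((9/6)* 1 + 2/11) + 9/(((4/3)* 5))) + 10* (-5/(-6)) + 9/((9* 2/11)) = 64381/5322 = 12.10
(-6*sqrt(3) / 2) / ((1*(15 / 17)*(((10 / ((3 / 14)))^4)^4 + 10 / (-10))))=-43046721*sqrt(3) / 6405745111204032752941176457927435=-0.00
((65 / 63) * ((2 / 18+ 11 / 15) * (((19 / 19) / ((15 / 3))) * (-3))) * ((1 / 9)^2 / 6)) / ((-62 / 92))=11362 / 7118685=0.00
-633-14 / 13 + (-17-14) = -8646 / 13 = -665.08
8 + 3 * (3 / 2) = 25 / 2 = 12.50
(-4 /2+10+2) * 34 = 340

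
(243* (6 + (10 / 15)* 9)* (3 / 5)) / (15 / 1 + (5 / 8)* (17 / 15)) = 111.38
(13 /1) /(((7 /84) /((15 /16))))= 585 /4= 146.25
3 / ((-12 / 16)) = -4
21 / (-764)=-21 / 764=-0.03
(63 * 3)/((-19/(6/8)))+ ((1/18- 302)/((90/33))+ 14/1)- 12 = -59597/513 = -116.17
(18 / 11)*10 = 16.36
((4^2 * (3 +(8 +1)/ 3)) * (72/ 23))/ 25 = 6912/ 575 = 12.02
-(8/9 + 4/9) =-4/3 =-1.33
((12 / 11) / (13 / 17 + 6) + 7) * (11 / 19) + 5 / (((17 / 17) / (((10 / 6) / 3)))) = 136156 / 19665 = 6.92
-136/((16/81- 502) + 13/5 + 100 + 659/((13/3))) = 179010/325279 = 0.55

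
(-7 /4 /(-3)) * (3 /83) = 7 /332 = 0.02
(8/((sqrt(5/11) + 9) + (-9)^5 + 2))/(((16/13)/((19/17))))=-80203123/651785777943-247 * sqrt(55)/1303571555886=-0.00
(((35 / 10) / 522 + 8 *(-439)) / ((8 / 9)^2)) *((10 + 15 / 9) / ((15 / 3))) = -76996941 / 7424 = -10371.36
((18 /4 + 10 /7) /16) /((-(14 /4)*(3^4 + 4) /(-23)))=1909 /66640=0.03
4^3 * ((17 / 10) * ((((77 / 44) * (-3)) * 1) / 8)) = -357 / 5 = -71.40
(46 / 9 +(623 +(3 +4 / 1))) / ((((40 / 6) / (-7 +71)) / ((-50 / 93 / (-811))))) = 914560 / 226269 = 4.04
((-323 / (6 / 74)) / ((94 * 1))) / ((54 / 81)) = -11951 / 188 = -63.57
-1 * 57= -57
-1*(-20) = 20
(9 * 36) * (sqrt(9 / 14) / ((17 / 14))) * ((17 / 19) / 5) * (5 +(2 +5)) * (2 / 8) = 2916 * sqrt(14) / 95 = 114.85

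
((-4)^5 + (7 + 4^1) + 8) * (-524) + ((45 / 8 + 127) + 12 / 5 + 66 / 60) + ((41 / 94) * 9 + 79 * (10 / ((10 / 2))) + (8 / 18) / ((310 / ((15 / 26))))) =239528515459 / 454584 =526918.05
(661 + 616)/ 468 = 1277/ 468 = 2.73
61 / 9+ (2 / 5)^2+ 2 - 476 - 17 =-108914 / 225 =-484.06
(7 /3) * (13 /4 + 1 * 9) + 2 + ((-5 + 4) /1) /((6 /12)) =343 /12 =28.58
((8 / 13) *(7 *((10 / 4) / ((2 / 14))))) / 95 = 196 / 247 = 0.79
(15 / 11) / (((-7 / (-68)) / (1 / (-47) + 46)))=2204220 / 3619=609.07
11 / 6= 1.83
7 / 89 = 0.08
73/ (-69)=-73/ 69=-1.06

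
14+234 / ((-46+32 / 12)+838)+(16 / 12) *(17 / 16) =56183 / 3576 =15.71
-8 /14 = -4 /7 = -0.57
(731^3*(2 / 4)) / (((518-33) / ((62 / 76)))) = 12109154621 / 36860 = 328517.49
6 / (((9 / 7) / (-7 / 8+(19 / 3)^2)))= 19775 / 108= 183.10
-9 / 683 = -0.01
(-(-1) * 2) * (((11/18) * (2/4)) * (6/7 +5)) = 451/126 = 3.58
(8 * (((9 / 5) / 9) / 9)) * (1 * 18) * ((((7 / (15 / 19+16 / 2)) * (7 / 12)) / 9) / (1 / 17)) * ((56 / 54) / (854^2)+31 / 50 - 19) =-2922587416042 / 56625712875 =-51.61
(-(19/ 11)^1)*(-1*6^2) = 684/ 11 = 62.18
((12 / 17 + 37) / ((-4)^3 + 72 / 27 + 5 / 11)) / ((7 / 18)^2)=-6853572 / 1673497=-4.10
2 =2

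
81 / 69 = 27 / 23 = 1.17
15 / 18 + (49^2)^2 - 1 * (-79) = 34589285 / 6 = 5764880.83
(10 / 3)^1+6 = 28 / 3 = 9.33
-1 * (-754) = 754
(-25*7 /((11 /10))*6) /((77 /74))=-111000 /121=-917.36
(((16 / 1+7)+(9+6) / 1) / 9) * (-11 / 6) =-7.74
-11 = -11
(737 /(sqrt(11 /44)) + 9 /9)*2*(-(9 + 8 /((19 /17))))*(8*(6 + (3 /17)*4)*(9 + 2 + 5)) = -40914070.59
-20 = -20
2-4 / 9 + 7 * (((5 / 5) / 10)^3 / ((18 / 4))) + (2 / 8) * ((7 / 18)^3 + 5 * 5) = 22808411 / 2916000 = 7.82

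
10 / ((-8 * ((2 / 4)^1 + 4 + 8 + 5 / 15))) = -15 / 154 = -0.10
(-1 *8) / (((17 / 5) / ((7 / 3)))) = -280 / 51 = -5.49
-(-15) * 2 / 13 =30 / 13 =2.31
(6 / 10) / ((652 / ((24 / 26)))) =9 / 10595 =0.00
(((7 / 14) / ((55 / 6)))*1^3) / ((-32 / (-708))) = 531 / 440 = 1.21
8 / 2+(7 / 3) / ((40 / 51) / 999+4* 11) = 9086065 / 2241796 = 4.05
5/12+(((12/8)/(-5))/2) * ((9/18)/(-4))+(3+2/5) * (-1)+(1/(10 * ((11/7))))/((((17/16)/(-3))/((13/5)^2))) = -9378157/2244000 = -4.18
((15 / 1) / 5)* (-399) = -1197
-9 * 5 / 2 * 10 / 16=-225 / 16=-14.06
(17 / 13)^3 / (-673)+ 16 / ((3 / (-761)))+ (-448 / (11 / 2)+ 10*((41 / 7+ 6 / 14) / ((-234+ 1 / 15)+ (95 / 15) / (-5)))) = -69293838454364 / 16736058339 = -4140.39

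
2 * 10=20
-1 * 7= -7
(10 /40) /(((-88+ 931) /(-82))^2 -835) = -1681 /4903891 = -0.00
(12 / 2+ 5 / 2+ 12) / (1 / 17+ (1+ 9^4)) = 697 / 223110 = 0.00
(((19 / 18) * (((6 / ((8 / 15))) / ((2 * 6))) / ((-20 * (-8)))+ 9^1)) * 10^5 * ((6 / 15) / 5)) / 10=730075 / 96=7604.95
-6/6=-1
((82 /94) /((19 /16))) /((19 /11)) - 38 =-637530 /16967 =-37.57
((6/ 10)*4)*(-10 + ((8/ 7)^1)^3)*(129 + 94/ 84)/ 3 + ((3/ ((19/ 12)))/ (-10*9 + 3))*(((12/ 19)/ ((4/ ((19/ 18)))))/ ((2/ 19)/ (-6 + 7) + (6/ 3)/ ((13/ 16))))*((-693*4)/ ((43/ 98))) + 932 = 157644556136/ 2847338697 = 55.37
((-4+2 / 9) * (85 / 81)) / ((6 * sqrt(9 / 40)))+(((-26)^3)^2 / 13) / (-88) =-2970344 / 11- 2890 * sqrt(10) / 6561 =-270032.67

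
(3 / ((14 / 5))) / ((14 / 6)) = 45 / 98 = 0.46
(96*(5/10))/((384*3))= 1/24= 0.04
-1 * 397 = -397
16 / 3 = 5.33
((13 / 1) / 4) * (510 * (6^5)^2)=100222686720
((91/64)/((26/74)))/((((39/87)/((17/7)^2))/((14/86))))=310097/35776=8.67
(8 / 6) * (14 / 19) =56 / 57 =0.98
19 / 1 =19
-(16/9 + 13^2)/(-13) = 1537/117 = 13.14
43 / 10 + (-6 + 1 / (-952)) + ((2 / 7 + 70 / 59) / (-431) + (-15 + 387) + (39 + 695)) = 133666184187 / 121042040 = 1104.30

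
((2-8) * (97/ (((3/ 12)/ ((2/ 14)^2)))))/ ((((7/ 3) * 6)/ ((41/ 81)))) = -15908/ 9261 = -1.72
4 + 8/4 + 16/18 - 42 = -316/9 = -35.11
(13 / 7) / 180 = 13 / 1260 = 0.01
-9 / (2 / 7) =-63 / 2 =-31.50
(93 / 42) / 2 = 31 / 28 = 1.11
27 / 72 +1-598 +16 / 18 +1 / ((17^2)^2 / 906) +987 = 391.27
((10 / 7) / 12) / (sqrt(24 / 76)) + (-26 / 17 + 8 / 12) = -44 / 51 + 5 * sqrt(114) / 252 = -0.65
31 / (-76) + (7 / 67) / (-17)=-35841 / 86564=-0.41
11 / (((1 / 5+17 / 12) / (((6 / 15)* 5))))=1320 / 97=13.61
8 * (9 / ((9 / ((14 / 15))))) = 112 / 15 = 7.47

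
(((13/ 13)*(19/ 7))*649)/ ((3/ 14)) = 24662/ 3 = 8220.67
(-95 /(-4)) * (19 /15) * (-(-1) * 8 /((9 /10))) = 7220 /27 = 267.41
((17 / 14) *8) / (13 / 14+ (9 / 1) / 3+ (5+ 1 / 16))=1088 / 1007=1.08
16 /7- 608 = -4240 /7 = -605.71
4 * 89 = 356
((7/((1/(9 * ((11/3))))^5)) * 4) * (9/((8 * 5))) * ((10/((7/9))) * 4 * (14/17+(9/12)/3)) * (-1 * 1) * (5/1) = -1157037894045/17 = -68061052590.88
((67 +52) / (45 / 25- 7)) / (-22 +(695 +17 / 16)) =-952 / 28041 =-0.03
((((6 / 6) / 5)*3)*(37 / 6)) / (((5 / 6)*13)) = 111 / 325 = 0.34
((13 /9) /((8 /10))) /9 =0.20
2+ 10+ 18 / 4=33 / 2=16.50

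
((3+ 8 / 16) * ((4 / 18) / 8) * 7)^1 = 49 / 72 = 0.68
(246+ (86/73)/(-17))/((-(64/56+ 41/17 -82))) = 427280/136291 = 3.14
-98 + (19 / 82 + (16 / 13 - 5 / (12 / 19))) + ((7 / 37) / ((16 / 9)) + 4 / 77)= -7601999063 / 72888816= -104.30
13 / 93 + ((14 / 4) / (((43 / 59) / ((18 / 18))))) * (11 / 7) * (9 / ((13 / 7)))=3817025 / 103974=36.71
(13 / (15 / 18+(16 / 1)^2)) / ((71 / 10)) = 780 / 109411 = 0.01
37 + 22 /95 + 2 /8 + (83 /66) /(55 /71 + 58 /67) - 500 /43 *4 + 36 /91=-7.87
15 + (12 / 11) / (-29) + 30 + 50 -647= -176100 / 319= -552.04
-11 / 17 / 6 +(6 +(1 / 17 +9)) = 1525 / 102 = 14.95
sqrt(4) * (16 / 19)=1.68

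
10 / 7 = 1.43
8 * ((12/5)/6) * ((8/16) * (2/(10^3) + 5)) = 5002/625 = 8.00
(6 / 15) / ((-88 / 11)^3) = -1 / 1280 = -0.00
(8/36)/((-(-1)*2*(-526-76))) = -1/5418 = -0.00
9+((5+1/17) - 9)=86/17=5.06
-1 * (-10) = 10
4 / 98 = 2 / 49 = 0.04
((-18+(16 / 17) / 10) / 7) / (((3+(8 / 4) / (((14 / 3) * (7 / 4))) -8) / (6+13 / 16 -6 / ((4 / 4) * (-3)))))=751107 / 158440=4.74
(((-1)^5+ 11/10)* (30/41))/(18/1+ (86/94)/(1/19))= 141/68183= 0.00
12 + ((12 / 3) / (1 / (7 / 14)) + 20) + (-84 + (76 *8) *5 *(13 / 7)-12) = 39086 / 7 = 5583.71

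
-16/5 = -3.20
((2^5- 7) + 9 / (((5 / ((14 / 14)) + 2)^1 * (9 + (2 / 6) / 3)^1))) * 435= 6277485 / 574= 10936.39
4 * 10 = 40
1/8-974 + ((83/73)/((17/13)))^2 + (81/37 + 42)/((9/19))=-1203249432833/1367591928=-879.83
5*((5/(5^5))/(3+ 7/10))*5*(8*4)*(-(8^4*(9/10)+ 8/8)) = -1179968/925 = -1275.64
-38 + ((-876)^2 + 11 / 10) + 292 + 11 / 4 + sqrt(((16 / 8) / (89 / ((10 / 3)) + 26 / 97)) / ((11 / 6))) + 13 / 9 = 2* sqrt(837349590) / 287749 + 138174353 / 180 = 767635.50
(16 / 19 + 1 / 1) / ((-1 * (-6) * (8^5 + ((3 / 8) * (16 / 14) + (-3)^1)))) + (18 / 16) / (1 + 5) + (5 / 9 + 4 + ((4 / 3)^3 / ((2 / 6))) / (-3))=2233382345 / 941285232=2.37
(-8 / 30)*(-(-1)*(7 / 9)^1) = -28 / 135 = -0.21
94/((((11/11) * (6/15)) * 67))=3.51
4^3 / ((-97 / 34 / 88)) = -1974.10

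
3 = 3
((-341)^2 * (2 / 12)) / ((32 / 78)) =1511653 / 32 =47239.16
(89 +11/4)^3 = 49430863/64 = 772357.23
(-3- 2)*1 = -5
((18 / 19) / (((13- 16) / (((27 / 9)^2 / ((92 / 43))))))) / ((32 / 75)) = -3.11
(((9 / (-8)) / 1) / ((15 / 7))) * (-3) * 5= 63 / 8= 7.88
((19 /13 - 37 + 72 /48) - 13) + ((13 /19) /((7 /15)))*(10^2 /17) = -2258203 /58786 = -38.41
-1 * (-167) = 167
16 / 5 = 3.20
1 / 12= 0.08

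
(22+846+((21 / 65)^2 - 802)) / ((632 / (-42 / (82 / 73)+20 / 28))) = -1469908533 / 383173700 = -3.84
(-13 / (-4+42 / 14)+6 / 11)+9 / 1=248 / 11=22.55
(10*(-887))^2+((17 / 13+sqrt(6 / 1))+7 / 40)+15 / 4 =sqrt(6)+40911990721 / 520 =78676907.68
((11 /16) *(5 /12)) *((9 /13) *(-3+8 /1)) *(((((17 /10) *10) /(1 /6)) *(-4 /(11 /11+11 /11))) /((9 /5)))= -23375 /208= -112.38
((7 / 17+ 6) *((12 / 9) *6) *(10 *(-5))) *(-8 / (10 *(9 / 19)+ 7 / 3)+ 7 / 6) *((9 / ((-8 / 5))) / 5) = 40875 / 403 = 101.43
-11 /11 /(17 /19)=-19 /17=-1.12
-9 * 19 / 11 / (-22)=0.71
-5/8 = -0.62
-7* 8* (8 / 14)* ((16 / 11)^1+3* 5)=-5792 / 11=-526.55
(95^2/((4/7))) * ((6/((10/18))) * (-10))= -1705725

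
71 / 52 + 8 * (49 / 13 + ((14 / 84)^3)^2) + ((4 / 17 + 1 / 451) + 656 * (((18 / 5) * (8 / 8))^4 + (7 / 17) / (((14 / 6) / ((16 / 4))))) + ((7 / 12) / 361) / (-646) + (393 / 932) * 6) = 16065448005967113176851 / 145152018906716250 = 110680.16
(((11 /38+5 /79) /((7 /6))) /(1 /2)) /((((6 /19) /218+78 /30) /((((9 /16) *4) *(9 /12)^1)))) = 46749555 /119173712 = 0.39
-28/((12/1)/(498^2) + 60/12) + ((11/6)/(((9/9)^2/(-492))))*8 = -7221.60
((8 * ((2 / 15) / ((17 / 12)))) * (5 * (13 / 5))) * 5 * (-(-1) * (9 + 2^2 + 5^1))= 14976 / 17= 880.94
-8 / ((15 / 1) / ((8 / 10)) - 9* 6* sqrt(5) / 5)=4000 / 6177 +768* sqrt(5) / 2059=1.48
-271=-271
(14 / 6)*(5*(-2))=-70 / 3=-23.33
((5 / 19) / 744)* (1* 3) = 0.00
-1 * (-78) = 78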